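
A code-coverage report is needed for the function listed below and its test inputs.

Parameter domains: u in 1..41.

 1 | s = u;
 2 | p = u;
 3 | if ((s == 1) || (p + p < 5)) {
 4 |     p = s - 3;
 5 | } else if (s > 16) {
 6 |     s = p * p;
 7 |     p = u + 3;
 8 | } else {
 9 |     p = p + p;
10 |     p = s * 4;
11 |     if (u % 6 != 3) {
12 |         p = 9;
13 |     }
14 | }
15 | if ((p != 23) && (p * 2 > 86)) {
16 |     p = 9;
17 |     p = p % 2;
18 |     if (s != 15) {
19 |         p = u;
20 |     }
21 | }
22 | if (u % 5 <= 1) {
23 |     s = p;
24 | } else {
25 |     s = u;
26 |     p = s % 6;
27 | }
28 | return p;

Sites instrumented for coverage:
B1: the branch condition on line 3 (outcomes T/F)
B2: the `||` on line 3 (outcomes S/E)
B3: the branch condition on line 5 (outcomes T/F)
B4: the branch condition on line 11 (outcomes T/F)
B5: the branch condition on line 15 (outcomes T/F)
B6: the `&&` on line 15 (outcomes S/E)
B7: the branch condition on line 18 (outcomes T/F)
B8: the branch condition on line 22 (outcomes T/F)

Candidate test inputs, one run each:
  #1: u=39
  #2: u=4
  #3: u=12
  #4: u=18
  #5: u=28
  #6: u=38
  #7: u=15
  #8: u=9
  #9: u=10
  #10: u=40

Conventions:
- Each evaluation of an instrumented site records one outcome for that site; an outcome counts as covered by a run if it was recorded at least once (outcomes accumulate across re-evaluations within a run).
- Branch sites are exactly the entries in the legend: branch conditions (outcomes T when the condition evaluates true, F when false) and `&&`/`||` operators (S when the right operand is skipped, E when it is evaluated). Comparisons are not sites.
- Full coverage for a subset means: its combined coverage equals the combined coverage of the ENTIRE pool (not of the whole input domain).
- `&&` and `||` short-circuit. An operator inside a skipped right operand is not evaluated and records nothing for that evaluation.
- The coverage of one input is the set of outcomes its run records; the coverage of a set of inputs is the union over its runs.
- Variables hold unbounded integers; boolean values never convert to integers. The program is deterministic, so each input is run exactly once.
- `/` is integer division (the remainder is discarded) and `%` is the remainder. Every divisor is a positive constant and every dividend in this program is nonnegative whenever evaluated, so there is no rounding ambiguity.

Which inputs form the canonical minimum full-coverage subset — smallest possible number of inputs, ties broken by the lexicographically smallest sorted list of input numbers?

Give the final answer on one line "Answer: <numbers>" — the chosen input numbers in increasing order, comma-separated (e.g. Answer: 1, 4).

input #1, u=39: events B2->E, B1->F, B3->T, B6->E, B5->F, B8->F; outcomes B1=F, B2=E, B3=T, B5=F, B6=E, B8=F
input #2, u=4: events B2->E, B1->F, B3->F, B4->T, B6->E, B5->F, B8->F; outcomes B1=F, B2=E, B3=F, B4=T, B5=F, B6=E, B8=F
input #3, u=12: events B2->E, B1->F, B3->F, B4->T, B6->E, B5->F, B8->F; outcomes B1=F, B2=E, B3=F, B4=T, B5=F, B6=E, B8=F
input #4, u=18: events B2->E, B1->F, B3->T, B6->E, B5->F, B8->F; outcomes B1=F, B2=E, B3=T, B5=F, B6=E, B8=F
input #5, u=28: events B2->E, B1->F, B3->T, B6->E, B5->F, B8->F; outcomes B1=F, B2=E, B3=T, B5=F, B6=E, B8=F
input #6, u=38: events B2->E, B1->F, B3->T, B6->E, B5->F, B8->F; outcomes B1=F, B2=E, B3=T, B5=F, B6=E, B8=F
input #7, u=15: events B2->E, B1->F, B3->F, B4->F, B6->E, B5->T, B7->F, B8->T; outcomes B1=F, B2=E, B3=F, B4=F, B5=T, B6=E, B7=F, B8=T
input #8, u=9: events B2->E, B1->F, B3->F, B4->F, B6->E, B5->F, B8->F; outcomes B1=F, B2=E, B3=F, B4=F, B5=F, B6=E, B8=F
input #9, u=10: events B2->E, B1->F, B3->F, B4->T, B6->E, B5->F, B8->T; outcomes B1=F, B2=E, B3=F, B4=T, B5=F, B6=E, B8=T
input #10, u=40: events B2->E, B1->F, B3->T, B6->E, B5->F, B8->T; outcomes B1=F, B2=E, B3=T, B5=F, B6=E, B8=T
the full pool covers 12 outcomes: B1=F, B2=E, B3=T, B3=F, B4=T, B4=F, B5=T, B5=F, B6=E, B7=F, B8=T, B8=F
every size-1 subset falls short of the 12 outcomes (best: 8/12)
every size-2 subset falls short of the 12 outcomes (best: 11/12)
size 3: inputs {1, 2, 7} cover all 12 outcomes, and no lexicographically smaller subset of this size does

Answer: 1, 2, 7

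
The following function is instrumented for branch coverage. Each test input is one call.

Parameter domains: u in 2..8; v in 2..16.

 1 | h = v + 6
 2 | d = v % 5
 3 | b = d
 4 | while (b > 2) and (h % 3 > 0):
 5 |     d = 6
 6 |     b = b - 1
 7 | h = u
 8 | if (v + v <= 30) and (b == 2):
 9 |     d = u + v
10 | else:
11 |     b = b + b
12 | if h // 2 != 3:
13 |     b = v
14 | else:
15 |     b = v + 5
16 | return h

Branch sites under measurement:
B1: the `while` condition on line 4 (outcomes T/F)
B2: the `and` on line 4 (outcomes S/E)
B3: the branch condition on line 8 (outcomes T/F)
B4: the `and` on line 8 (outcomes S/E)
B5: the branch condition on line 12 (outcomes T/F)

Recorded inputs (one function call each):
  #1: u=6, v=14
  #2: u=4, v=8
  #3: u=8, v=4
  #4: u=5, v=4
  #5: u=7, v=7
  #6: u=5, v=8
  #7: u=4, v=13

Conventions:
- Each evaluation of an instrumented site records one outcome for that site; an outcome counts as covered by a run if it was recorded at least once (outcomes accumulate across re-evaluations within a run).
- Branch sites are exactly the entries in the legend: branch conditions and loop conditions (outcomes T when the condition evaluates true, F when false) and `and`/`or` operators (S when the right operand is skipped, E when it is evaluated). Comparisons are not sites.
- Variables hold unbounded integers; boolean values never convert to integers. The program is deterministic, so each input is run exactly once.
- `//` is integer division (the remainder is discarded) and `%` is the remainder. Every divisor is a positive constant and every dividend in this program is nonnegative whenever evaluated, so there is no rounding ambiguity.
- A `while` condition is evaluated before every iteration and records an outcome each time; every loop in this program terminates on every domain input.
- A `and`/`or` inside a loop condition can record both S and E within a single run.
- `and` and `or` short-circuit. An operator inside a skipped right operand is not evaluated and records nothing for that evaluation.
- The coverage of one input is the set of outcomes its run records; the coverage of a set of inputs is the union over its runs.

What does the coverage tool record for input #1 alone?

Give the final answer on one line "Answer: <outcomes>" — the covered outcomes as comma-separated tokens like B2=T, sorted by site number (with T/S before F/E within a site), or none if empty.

Running input #1 (u=6, v=14), event by event:
  B2->E, B1->T, B2->E, B1->T, B2->S, B1->F, B4->E, B3->T, B5->F
deduplicating events, the covered set is: B1=T, B1=F, B2=S, B2=E, B3=T, B4=E, B5=F

Answer: B1=T, B1=F, B2=S, B2=E, B3=T, B4=E, B5=F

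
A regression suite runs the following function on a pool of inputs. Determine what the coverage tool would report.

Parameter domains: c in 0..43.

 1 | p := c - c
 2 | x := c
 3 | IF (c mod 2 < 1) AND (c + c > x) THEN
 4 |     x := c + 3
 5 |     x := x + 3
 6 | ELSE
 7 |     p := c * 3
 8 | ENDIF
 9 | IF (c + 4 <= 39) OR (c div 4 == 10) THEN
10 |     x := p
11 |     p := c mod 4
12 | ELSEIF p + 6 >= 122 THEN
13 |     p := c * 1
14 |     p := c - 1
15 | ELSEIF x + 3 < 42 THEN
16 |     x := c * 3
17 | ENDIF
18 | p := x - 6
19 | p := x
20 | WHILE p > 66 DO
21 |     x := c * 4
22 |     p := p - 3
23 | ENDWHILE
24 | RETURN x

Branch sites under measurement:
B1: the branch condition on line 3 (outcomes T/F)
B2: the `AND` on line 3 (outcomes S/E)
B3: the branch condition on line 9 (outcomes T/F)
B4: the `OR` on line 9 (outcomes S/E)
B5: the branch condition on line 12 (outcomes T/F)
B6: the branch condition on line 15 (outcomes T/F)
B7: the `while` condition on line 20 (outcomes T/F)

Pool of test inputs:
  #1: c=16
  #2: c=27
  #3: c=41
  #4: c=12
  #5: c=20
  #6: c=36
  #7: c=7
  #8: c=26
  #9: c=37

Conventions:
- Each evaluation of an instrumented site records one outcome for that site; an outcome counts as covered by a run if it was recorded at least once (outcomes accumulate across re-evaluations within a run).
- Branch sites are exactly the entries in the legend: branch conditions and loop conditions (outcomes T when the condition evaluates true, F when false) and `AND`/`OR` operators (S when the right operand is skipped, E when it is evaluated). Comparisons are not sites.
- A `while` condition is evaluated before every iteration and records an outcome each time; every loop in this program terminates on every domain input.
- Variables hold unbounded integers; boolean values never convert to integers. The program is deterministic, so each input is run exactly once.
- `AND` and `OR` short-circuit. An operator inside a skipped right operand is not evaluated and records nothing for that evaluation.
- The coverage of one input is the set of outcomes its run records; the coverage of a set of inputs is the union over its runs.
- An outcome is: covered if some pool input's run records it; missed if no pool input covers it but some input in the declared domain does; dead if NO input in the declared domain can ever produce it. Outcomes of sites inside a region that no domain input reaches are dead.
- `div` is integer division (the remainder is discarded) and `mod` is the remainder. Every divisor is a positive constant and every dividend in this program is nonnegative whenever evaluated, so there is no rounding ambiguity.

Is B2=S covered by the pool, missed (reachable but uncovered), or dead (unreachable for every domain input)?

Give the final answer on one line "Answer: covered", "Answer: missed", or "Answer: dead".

B2=S is recorded by pool input(s) 2, 3, 7, 9 -> covered

Answer: covered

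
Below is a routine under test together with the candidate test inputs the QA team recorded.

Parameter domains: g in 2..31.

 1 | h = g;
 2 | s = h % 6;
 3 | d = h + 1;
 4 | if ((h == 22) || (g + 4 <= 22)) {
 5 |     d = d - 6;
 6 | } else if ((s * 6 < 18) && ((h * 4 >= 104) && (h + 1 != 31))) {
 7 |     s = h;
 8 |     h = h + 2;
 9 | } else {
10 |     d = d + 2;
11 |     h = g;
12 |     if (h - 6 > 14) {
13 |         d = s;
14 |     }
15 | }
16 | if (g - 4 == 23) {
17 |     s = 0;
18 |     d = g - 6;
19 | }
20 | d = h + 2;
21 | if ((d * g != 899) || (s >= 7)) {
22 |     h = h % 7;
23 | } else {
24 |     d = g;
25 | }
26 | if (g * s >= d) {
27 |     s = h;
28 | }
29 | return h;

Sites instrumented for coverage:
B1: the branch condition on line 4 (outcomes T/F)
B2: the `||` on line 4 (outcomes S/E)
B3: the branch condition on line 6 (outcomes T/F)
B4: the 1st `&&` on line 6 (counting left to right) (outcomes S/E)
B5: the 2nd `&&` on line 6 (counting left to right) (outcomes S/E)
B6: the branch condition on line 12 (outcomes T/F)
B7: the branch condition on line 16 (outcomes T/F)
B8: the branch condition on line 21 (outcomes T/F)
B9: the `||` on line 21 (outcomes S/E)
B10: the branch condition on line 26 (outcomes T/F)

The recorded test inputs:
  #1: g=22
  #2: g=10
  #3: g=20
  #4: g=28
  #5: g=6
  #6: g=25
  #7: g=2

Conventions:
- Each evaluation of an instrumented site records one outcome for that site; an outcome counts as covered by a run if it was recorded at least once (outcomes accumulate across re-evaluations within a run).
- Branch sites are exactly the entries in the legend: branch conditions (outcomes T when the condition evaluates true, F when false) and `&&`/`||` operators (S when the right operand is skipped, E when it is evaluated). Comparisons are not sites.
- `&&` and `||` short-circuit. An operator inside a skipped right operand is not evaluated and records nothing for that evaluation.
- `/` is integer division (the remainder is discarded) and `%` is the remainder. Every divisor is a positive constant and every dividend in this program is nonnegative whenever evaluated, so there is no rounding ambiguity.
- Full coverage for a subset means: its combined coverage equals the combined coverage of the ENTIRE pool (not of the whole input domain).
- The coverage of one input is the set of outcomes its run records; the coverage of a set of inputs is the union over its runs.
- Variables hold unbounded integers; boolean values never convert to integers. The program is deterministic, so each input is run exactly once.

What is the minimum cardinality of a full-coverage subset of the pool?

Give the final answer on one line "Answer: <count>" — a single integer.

#1 (g=22) -> covered: B1=T, B2=S, B7=F, B8=T, B9=S, B10=T
#2 (g=10) -> covered: B1=T, B2=E, B7=F, B8=T, B9=S, B10=T
#3 (g=20) -> covered: B1=F, B2=E, B3=F, B4=E, B5=S, B6=F, B7=F, B8=T, B9=S, B10=T
#4 (g=28) -> covered: B1=F, B2=E, B3=F, B4=S, B6=T, B7=F, B8=T, B9=S, B10=T
#5 (g=6) -> covered: B1=T, B2=E, B7=F, B8=T, B9=S, B10=F
#6 (g=25) -> covered: B1=F, B2=E, B3=F, B4=E, B5=S, B6=T, B7=F, B8=T, B9=S, B10=F
#7 (g=2) -> covered: B1=T, B2=E, B7=F, B8=T, B9=S, B10=T
union over all inputs: B1=T, B1=F, B2=S, B2=E, B3=F, B4=S, B4=E, B5=S, B6=T, B6=F, B7=F, B8=T, B9=S, B10=T, B10=F (15 outcomes)
no size-1 subset reaches all 15 outcomes (best union: 10/15)
no size-2 subset reaches all 15 outcomes (best union: 13/15)
no size-3 subset reaches all 15 outcomes (best union: 14/15)
inputs {1, 3, 4, 5} (size 4) cover everything; no size-4 subset with a lexicographically smaller index list covers all 15

Answer: 4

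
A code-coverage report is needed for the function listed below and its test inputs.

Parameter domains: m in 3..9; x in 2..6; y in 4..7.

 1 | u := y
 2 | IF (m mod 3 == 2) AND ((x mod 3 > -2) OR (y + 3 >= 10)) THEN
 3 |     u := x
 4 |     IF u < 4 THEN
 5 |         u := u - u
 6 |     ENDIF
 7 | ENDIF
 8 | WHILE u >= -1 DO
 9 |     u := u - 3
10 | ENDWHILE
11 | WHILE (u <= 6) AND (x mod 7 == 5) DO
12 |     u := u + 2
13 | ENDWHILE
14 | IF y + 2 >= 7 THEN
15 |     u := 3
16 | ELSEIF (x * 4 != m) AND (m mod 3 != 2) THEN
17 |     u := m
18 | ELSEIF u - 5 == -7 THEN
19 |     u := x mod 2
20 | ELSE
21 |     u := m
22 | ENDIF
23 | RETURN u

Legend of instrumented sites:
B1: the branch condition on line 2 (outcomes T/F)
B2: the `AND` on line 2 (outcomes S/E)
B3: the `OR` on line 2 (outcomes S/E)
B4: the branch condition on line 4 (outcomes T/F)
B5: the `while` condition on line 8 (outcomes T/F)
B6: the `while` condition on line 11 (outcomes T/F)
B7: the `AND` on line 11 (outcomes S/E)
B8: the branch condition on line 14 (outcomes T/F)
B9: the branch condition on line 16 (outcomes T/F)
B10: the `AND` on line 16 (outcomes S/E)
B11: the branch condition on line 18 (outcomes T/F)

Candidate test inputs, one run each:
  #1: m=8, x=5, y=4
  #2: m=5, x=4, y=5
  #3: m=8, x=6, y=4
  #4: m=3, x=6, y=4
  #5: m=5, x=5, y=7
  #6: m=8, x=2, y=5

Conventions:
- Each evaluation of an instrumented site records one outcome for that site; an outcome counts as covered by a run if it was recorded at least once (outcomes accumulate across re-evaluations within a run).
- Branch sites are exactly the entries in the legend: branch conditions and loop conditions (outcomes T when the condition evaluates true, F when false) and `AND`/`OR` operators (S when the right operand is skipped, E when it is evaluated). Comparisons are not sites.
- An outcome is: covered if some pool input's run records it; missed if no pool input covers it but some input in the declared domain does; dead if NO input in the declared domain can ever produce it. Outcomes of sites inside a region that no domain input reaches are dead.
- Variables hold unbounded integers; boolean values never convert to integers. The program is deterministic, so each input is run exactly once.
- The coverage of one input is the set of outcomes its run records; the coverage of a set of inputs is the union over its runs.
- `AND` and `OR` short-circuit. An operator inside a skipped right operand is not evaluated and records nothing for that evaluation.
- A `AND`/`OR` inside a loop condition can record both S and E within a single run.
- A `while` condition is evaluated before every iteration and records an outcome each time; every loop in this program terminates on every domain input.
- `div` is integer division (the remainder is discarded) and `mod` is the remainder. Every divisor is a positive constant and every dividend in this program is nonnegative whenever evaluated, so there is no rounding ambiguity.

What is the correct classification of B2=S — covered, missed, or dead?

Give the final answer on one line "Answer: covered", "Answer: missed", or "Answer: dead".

B2=S is recorded by pool input(s) 4 -> covered

Answer: covered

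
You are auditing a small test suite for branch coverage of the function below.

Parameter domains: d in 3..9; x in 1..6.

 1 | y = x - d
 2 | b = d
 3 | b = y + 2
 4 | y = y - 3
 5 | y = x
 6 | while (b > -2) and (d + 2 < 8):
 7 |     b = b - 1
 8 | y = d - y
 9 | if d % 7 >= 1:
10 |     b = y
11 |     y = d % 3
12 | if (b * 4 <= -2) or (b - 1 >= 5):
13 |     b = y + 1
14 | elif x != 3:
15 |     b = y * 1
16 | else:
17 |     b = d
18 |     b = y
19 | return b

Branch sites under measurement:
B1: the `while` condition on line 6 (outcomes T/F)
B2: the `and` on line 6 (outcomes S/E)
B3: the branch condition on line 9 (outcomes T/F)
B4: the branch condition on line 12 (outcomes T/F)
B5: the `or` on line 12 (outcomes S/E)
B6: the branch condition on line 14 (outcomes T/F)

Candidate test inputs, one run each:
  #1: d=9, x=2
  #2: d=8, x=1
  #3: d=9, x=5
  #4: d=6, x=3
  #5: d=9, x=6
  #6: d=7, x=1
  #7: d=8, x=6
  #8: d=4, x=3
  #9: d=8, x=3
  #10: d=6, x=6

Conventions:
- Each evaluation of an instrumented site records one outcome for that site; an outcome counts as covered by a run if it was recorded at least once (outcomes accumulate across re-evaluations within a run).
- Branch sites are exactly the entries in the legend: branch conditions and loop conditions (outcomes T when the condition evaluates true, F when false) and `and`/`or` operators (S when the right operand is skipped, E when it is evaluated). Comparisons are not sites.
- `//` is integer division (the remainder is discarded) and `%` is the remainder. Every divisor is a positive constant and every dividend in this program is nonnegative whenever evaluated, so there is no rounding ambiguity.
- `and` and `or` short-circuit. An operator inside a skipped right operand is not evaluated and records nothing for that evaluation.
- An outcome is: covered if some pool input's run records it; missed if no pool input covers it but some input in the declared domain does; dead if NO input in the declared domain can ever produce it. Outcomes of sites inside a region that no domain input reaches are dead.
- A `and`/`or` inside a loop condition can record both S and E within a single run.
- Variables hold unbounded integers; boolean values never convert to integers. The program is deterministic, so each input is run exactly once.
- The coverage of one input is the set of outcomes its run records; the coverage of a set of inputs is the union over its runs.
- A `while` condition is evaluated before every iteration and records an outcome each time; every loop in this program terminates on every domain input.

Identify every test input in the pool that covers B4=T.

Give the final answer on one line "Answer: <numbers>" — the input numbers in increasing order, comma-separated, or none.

input #1 (d=9, x=2): records B4=T
input #2 (d=8, x=1): records B4=T
input #3 (d=9, x=5): does not record B4=T
input #4 (d=6, x=3): does not record B4=T
input #5 (d=9, x=6): does not record B4=T
input #6 (d=7, x=1): records B4=T
input #7 (d=8, x=6): does not record B4=T
input #8 (d=4, x=3): does not record B4=T
input #9 (d=8, x=3): does not record B4=T
input #10 (d=6, x=6): does not record B4=T

Answer: 1, 2, 6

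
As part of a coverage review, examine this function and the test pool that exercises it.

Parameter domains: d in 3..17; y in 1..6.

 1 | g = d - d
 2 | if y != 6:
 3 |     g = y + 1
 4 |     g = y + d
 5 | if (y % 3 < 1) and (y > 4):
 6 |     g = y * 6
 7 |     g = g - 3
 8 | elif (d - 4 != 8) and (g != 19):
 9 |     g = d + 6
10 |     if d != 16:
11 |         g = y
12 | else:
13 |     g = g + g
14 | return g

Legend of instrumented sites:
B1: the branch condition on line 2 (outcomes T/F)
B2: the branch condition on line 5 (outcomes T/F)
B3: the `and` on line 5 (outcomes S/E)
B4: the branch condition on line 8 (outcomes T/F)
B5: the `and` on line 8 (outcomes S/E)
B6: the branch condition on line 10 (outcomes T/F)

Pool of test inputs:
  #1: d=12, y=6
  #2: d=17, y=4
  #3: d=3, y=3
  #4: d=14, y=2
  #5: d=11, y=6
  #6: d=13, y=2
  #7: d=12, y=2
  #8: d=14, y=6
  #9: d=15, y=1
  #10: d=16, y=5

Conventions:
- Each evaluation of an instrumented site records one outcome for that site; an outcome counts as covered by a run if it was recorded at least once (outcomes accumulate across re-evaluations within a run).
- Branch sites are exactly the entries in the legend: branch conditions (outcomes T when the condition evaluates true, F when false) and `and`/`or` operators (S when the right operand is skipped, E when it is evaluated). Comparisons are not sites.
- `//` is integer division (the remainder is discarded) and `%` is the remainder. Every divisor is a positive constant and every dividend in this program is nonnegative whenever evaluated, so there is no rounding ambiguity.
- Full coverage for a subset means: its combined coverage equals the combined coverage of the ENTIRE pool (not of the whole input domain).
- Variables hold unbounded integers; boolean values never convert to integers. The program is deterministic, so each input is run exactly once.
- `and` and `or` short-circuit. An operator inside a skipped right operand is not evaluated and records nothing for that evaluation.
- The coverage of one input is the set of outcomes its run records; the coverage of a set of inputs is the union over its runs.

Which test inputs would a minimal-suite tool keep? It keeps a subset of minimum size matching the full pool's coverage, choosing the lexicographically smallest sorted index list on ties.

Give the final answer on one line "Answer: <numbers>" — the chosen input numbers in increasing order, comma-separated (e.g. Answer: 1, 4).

run #1 (d=12, y=6) runs B1->F, B3->E, B2->T; records B1=F, B2=T, B3=E
run #2 (d=17, y=4) runs B1->T, B3->S, B2->F, B5->E, B4->T, B6->T; records B1=T, B2=F, B3=S, B4=T, B5=E, B6=T
run #3 (d=3, y=3) runs B1->T, B3->E, B2->F, B5->E, B4->T, B6->T; records B1=T, B2=F, B3=E, B4=T, B5=E, B6=T
run #4 (d=14, y=2) runs B1->T, B3->S, B2->F, B5->E, B4->T, B6->T; records B1=T, B2=F, B3=S, B4=T, B5=E, B6=T
run #5 (d=11, y=6) runs B1->F, B3->E, B2->T; records B1=F, B2=T, B3=E
run #6 (d=13, y=2) runs B1->T, B3->S, B2->F, B5->E, B4->T, B6->T; records B1=T, B2=F, B3=S, B4=T, B5=E, B6=T
run #7 (d=12, y=2) runs B1->T, B3->S, B2->F, B5->S, B4->F; records B1=T, B2=F, B3=S, B4=F, B5=S
run #8 (d=14, y=6) runs B1->F, B3->E, B2->T; records B1=F, B2=T, B3=E
run #9 (d=15, y=1) runs B1->T, B3->S, B2->F, B5->E, B4->T, B6->T; records B1=T, B2=F, B3=S, B4=T, B5=E, B6=T
run #10 (d=16, y=5) runs B1->T, B3->S, B2->F, B5->E, B4->T, B6->F; records B1=T, B2=F, B3=S, B4=T, B5=E, B6=F
together the pool reaches 12 outcomes: B1=T, B1=F, B2=T, B2=F, B3=S, B3=E, B4=T, B4=F, B5=S, B5=E, B6=T, B6=F
no size-1 subset reaches all 12 outcomes (best union: 6/12)
no size-2 subset reaches all 12 outcomes (best union: 9/12)
no size-3 subset reaches all 12 outcomes (best union: 11/12)
the canonical winner is {1, 2, 7, 10}: size 4, full 12-outcome coverage, earliest index list among size-4 covers

Answer: 1, 2, 7, 10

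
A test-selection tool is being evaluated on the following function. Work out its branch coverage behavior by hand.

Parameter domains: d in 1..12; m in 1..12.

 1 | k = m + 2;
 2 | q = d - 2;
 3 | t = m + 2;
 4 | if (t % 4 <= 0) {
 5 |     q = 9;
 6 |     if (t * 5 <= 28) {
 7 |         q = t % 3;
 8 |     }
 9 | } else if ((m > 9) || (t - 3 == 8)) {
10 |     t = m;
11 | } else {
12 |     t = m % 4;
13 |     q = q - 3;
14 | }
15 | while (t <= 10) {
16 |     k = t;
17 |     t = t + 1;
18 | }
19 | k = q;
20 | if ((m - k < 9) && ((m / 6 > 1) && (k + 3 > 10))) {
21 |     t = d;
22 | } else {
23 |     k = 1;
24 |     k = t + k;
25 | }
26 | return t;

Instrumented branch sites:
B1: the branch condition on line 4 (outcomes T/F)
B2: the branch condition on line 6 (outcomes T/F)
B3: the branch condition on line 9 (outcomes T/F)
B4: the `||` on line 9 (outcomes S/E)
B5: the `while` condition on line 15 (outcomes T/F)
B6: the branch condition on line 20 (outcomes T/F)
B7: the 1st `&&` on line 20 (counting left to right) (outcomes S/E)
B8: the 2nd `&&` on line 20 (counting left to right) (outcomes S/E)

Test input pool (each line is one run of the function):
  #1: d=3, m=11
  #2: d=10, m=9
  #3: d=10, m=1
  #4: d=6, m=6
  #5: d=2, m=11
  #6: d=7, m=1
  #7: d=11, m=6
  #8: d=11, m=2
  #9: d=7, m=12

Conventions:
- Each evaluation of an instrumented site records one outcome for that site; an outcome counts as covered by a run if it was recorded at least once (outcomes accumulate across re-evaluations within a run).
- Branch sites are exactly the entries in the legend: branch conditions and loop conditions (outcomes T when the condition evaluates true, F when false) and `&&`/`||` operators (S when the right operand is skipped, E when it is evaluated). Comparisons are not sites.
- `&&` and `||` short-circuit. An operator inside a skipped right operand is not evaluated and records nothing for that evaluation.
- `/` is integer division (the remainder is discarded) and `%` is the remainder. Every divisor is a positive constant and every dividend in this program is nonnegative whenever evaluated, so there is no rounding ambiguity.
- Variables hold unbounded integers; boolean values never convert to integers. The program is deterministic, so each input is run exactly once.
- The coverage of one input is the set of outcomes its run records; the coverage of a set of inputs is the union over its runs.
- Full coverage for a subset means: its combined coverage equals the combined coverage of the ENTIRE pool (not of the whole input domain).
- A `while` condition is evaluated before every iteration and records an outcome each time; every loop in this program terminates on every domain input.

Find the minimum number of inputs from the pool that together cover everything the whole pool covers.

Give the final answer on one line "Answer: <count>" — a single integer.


test 1 (d=3, m=11) fires B1->F, B4->S, B3->T, B5->F, B7->S, B6->F; hits B1=F, B3=T, B4=S, B5=F, B6=F, B7=S
test 2 (d=10, m=9) fires B1->F, B4->E, B3->T, B5->T, B5->T, B5->F, B7->E, B8->S, B6->F; hits B1=F, B3=T, B4=E, B5=T, B5=F, B6=F, B7=E, B8=S
test 3 (d=10, m=1) fires B1->F, B4->E, B3->F, B5->T, B5->T, B5->T, B5->T, B5->T, B5->T, B5->T, B5->T, B5->T, B5->T, B5->F, ...; hits B1=F, B3=F, B4=E, B5=T, B5=F, B6=F, B7=E, B8=S
test 4 (d=6, m=6) fires B1->T, B2->F, B5->T, B5->T, B5->T, B5->F, B7->E, B8->S, B6->F; hits B1=T, B2=F, B5=T, B5=F, B6=F, B7=E, B8=S
test 5 (d=2, m=11) fires B1->F, B4->S, B3->T, B5->F, B7->S, B6->F; hits B1=F, B3=T, B4=S, B5=F, B6=F, B7=S
test 6 (d=7, m=1) fires B1->F, B4->E, B3->F, B5->T, B5->T, B5->T, B5->T, B5->T, B5->T, B5->T, B5->T, B5->T, B5->T, B5->F, ...; hits B1=F, B3=F, B4=E, B5=T, B5=F, B6=F, B7=E, B8=S
test 7 (d=11, m=6) fires B1->T, B2->F, B5->T, B5->T, B5->T, B5->F, B7->E, B8->S, B6->F; hits B1=T, B2=F, B5=T, B5=F, B6=F, B7=E, B8=S
test 8 (d=11, m=2) fires B1->T, B2->T, B5->T, B5->T, B5->T, B5->T, B5->T, B5->T, B5->T, B5->F, B7->E, B8->S, B6->F; hits B1=T, B2=T, B5=T, B5=F, B6=F, B7=E, B8=S
test 9 (d=7, m=12) fires B1->F, B4->S, B3->T, B5->F, B7->E, B8->E, B6->F; hits B1=F, B3=T, B4=S, B5=F, B6=F, B7=E, B8=E
pool-wide coverage (15 outcomes): B1=T, B1=F, B2=T, B2=F, B3=T, B3=F, B4=S, B4=E, B5=T, B5=F, B6=F, B7=S, B7=E, B8=S, B8=E
checked all size-1 subsets: none covers 15 outcomes (max 8/15)
checked all size-2 subsets: none covers 15 outcomes (max 11/15)
checked all size-3 subsets: none covers 15 outcomes (max 13/15)
checked all size-4 subsets: none covers 15 outcomes (max 14/15)
the canonical winner is {1, 3, 4, 8, 9}: size 5, full 15-outcome coverage, earliest index list among size-5 covers
Answer: 5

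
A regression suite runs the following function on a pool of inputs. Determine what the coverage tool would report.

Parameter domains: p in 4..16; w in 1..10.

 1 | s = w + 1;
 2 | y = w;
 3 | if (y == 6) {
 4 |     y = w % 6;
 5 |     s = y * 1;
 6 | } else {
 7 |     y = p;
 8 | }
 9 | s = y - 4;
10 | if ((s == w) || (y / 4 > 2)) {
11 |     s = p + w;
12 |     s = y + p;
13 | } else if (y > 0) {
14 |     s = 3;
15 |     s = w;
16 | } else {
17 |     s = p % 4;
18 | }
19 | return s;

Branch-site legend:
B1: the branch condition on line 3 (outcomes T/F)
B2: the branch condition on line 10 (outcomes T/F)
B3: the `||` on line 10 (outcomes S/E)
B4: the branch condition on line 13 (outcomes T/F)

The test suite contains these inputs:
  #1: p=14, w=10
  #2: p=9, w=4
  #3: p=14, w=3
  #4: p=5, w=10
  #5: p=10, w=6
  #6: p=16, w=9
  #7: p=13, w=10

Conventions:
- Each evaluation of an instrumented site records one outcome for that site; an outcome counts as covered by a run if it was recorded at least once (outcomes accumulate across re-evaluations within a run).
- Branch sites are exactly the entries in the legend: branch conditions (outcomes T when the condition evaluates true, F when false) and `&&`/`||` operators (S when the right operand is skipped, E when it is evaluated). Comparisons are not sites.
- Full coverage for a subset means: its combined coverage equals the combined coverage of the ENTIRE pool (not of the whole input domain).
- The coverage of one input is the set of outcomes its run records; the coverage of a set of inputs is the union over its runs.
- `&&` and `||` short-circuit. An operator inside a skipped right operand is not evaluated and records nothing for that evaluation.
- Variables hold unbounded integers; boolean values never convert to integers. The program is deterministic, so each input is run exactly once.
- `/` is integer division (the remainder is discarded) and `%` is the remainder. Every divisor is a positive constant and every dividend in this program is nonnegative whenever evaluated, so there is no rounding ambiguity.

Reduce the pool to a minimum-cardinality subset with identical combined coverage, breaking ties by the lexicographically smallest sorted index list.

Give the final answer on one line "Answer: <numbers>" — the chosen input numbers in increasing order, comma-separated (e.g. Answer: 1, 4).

test 1 (p=14, w=10) hits B1=F, B2=T, B3=S
test 2 (p=9, w=4) hits B1=F, B2=F, B3=E, B4=T
test 3 (p=14, w=3) hits B1=F, B2=T, B3=E
test 4 (p=5, w=10) hits B1=F, B2=F, B3=E, B4=T
test 5 (p=10, w=6) hits B1=T, B2=F, B3=E, B4=F
test 6 (p=16, w=9) hits B1=F, B2=T, B3=E
test 7 (p=13, w=10) hits B1=F, B2=T, B3=E
pool-wide coverage (8 outcomes): B1=T, B1=F, B2=T, B2=F, B3=S, B3=E, B4=T, B4=F
size 1 is not enough: best union over all size-1 subsets is 4/8
size 2 is not enough: best union over all size-2 subsets is 7/8
the canonical winner is {1, 2, 5}: size 3, full 8-outcome coverage, earliest index list among size-3 covers

Answer: 1, 2, 5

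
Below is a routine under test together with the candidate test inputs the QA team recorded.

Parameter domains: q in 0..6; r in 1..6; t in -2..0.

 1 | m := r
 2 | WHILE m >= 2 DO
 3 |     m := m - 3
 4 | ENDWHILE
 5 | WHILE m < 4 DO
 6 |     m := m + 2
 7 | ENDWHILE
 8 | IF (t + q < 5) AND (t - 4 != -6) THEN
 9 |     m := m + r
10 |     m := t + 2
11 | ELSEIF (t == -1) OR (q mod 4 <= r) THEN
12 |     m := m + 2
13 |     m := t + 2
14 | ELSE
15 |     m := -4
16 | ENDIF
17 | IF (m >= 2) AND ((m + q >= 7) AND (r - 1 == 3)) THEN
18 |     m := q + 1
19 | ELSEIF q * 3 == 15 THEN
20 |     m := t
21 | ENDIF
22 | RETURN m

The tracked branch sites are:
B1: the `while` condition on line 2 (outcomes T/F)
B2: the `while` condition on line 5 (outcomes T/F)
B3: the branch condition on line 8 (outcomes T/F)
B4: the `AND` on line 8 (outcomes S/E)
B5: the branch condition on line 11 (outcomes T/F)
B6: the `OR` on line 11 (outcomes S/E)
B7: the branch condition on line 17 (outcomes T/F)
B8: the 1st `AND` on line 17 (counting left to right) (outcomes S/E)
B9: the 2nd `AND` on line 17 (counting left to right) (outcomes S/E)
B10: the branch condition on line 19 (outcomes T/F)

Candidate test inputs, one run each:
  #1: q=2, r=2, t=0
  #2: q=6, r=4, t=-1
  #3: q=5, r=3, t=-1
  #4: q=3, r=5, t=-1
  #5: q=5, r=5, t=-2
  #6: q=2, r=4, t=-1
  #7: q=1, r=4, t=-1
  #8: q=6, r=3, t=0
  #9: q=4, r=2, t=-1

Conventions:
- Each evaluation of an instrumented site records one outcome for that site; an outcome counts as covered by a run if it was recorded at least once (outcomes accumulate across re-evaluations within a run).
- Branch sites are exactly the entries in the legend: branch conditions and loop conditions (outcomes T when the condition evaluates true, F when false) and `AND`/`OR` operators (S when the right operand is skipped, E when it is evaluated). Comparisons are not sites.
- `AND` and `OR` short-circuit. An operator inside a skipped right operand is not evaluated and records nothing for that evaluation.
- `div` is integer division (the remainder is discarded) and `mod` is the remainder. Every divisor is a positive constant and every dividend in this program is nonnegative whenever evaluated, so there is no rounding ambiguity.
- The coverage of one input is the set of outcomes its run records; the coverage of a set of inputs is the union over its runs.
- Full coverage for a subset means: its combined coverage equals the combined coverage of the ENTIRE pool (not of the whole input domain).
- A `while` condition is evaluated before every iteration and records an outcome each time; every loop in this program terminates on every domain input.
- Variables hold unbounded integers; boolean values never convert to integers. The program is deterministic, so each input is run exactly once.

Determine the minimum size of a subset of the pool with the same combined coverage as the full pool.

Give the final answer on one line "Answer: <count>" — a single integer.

input #1, q=2, r=2, t=0: outcomes B1=T, B1=F, B2=T, B2=F, B3=T, B4=E, B7=F, B8=E, B9=S, B10=F
input #2, q=6, r=4, t=-1: outcomes B1=T, B1=F, B2=T, B2=F, B3=F, B4=S, B5=T, B6=S, B7=F, B8=S, B10=F
input #3, q=5, r=3, t=-1: outcomes B1=T, B1=F, B2=T, B2=F, B3=T, B4=E, B7=F, B8=S, B10=T
input #4, q=3, r=5, t=-1: outcomes B1=T, B1=F, B2=T, B2=F, B3=T, B4=E, B7=F, B8=S, B10=F
input #5, q=5, r=5, t=-2: outcomes B1=T, B1=F, B2=T, B2=F, B3=F, B4=E, B5=T, B6=E, B7=F, B8=S, B10=T
input #6, q=2, r=4, t=-1: outcomes B1=T, B1=F, B2=T, B2=F, B3=T, B4=E, B7=F, B8=S, B10=F
input #7, q=1, r=4, t=-1: outcomes B1=T, B1=F, B2=T, B2=F, B3=T, B4=E, B7=F, B8=S, B10=F
input #8, q=6, r=3, t=0: outcomes B1=T, B1=F, B2=T, B2=F, B3=F, B4=S, B5=T, B6=E, B7=F, B8=E, B9=E, B10=F
input #9, q=4, r=2, t=-1: outcomes B1=T, B1=F, B2=T, B2=F, B3=T, B4=E, B7=F, B8=S, B10=F
union over all inputs: B1=T, B1=F, B2=T, B2=F, B3=T, B3=F, B4=S, B4=E, B5=T, B6=S, B6=E, B7=F, B8=S, B8=E, B9=S, B9=E, B10=T, B10=F (18 outcomes)
size 1 is not enough: best union over all size-1 subsets is 12/18
size 2 is not enough: best union over all size-2 subsets is 16/18
size 3 is not enough: best union over all size-3 subsets is 17/18
the canonical winner is {1, 2, 3, 8}: size 4, full 18-outcome coverage, earliest index list among size-4 covers

Answer: 4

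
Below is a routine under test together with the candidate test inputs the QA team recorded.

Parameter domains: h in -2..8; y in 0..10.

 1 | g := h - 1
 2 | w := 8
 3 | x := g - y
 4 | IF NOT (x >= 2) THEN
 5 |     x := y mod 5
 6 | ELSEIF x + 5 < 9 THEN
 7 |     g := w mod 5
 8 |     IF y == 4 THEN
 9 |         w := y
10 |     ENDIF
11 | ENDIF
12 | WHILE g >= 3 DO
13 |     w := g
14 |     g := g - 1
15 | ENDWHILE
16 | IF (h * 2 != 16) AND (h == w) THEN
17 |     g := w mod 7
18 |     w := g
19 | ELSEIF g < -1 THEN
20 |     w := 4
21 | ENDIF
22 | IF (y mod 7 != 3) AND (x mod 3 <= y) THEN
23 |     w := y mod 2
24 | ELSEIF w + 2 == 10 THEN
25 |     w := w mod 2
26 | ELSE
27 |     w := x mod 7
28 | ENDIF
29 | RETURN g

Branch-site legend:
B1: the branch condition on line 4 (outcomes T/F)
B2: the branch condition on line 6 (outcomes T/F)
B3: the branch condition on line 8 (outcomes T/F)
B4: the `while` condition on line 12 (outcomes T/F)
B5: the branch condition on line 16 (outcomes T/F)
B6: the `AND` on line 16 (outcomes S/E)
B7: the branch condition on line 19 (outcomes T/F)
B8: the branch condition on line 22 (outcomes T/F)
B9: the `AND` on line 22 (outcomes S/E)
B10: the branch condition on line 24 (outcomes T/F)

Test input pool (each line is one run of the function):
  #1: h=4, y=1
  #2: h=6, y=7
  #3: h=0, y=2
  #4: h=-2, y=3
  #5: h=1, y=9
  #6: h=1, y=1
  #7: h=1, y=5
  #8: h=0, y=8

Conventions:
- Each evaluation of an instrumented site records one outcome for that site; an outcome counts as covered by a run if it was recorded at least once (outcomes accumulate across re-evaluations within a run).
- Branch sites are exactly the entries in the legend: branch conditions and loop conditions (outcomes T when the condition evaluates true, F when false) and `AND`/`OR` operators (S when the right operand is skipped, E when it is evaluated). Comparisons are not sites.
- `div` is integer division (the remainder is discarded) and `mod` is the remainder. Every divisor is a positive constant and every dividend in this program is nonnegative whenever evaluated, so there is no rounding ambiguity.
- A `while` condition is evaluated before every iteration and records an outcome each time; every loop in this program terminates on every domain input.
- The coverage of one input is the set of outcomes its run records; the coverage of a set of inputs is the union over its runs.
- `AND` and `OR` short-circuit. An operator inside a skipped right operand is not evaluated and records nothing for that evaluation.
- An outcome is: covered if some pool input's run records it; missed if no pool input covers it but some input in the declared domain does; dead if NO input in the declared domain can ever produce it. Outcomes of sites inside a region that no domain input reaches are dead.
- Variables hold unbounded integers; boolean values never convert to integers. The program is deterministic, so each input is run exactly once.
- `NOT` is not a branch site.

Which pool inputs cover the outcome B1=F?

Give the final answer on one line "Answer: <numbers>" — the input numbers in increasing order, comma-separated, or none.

input #1 (h=4, y=1): covers B1=F
input #2 (h=6, y=7): misses B1=F
input #3 (h=0, y=2): misses B1=F
input #4 (h=-2, y=3): misses B1=F
input #5 (h=1, y=9): misses B1=F
input #6 (h=1, y=1): misses B1=F
input #7 (h=1, y=5): misses B1=F
input #8 (h=0, y=8): misses B1=F

Answer: 1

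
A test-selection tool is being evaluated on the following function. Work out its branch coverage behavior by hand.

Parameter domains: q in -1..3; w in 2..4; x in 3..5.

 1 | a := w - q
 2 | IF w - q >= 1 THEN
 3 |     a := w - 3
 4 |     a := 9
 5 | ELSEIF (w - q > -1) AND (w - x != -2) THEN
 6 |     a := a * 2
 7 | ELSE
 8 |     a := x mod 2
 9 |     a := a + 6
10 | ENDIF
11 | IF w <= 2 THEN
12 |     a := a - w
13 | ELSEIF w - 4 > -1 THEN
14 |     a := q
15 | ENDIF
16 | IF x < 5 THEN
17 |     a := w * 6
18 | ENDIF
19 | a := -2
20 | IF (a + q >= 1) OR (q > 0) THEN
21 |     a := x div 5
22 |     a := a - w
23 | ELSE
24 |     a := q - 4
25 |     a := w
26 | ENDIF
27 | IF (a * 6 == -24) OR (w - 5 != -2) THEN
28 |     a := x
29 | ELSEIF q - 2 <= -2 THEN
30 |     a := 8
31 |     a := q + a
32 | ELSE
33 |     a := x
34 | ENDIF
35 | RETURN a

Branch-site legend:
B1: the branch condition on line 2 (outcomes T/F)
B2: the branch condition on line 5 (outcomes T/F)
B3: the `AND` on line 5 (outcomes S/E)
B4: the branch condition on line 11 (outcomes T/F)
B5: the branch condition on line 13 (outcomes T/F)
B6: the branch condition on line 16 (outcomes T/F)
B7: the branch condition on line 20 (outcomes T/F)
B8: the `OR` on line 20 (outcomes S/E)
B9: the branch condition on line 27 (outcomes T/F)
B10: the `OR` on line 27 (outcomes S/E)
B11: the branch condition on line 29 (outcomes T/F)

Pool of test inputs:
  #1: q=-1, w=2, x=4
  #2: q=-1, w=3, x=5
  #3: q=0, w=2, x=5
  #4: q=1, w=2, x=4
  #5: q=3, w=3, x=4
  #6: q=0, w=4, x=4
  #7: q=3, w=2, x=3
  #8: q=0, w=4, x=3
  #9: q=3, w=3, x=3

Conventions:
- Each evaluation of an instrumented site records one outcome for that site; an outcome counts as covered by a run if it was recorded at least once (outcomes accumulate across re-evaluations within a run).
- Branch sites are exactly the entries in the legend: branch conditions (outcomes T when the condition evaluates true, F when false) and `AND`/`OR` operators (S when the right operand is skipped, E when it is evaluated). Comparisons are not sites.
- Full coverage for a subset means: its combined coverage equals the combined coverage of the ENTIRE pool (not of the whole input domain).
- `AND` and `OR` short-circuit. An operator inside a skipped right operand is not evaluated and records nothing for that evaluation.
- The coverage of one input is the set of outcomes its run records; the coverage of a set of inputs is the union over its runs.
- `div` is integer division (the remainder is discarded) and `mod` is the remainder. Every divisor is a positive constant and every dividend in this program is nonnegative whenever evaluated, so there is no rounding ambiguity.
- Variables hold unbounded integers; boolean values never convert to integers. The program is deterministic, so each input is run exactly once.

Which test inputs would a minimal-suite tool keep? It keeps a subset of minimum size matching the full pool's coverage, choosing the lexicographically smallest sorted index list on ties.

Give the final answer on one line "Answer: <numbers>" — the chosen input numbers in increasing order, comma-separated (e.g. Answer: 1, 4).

input #1 (q=-1, w=2, x=4): covers B1=T, B4=T, B6=T, B7=F, B8=E, B9=T, B10=E
input #2 (q=-1, w=3, x=5): covers B1=T, B4=F, B5=F, B6=F, B7=F, B8=E, B9=F, B10=E, B11=T
input #3 (q=0, w=2, x=5): covers B1=T, B4=T, B6=F, B7=F, B8=E, B9=T, B10=E
input #4 (q=1, w=2, x=4): covers B1=T, B4=T, B6=T, B7=T, B8=E, B9=T, B10=E
input #5 (q=3, w=3, x=4): covers B1=F, B2=T, B3=E, B4=F, B5=F, B6=T, B7=T, B8=S, B9=F, B10=E, B11=F
input #6 (q=0, w=4, x=4): covers B1=T, B4=F, B5=T, B6=T, B7=F, B8=E, B9=T, B10=E
input #7 (q=3, w=2, x=3): covers B1=F, B2=F, B3=S, B4=T, B6=T, B7=T, B8=S, B9=T, B10=E
input #8 (q=0, w=4, x=3): covers B1=T, B4=F, B5=T, B6=T, B7=F, B8=E, B9=T, B10=E
input #9 (q=3, w=3, x=3): covers B1=F, B2=T, B3=E, B4=F, B5=F, B6=T, B7=T, B8=S, B9=F, B10=E, B11=F
the full pool covers 21 outcomes: B1=T, B1=F, B2=T, B2=F, B3=S, B3=E, B4=T, B4=F, B5=T, B5=F, B6=T, B6=F, B7=T, B7=F, B8=S, B8=E, B9=T, B9=F, B10=E, B11=T, B11=F
every size-1 subset falls short of the 21 outcomes (best: 11/21)
every size-2 subset falls short of the 21 outcomes (best: 17/21)
every size-3 subset falls short of the 21 outcomes (best: 20/21)
at size 4, {2, 5, 6, 7} reaches all 21 outcomes; every lexicographically earlier size-4 subset fails

Answer: 2, 5, 6, 7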